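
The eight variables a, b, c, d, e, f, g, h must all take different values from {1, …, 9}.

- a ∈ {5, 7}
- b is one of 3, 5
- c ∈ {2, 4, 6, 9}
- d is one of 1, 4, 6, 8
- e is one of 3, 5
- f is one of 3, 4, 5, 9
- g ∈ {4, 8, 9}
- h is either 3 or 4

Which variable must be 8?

g

The 2 variables b and e are confined to {3, 5}, which locks those values in; drop them from a, f, h.
a must be 7 (only option left).
h's domain is down to {4}, so h = 4. Eliminate 4 elsewhere: c, d, f, g.
That leaves f = 9. Remove 9 from c, g.
So 8 goes to g.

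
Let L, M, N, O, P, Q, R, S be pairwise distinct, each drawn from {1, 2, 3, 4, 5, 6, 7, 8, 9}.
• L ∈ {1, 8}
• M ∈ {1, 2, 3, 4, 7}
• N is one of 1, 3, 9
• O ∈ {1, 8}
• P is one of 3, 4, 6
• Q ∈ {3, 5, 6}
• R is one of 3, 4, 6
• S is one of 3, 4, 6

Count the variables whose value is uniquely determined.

2

L and O share exactly the 2 values {1, 8}; by pigeonhole those values go to them, so strike 1, 8 from M, N.
The 3 variables P, R, S are confined to {3, 4, 6}, which locks those values in; drop them from M, N, Q.
N's domain is down to {9}, so N = 9.
That leaves Q = 5.
Determined: N=9, Q=5. The other variables each still have more than one consistent value. That makes 2.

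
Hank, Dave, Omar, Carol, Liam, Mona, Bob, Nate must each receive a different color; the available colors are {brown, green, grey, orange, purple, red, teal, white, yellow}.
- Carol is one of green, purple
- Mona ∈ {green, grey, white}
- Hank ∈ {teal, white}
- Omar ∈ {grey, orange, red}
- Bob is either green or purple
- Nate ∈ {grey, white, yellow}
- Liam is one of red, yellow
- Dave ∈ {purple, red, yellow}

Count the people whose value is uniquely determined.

The 8 variables draw from only 8 values {green, grey, orange, purple, red, teal, white, yellow}, so each is used; only Omar can be orange, hence Omar = orange.
The 7 still-open variables together cover exactly {green, grey, purple, red, teal, white, yellow} — 7 values for 7 variables — and teal appears only in Hank's list, so Hank = teal.
The 2 variables Carol and Bob are confined to {green, purple}, which locks those values in; drop them from Dave, Mona.
Dave and Liam share exactly the 2 values {red, yellow}; by pigeonhole those values go to them, so strike red, yellow from Nate.
Determined: Hank=teal, Omar=orange. The other people each still have more than one consistent value. That makes 2.

2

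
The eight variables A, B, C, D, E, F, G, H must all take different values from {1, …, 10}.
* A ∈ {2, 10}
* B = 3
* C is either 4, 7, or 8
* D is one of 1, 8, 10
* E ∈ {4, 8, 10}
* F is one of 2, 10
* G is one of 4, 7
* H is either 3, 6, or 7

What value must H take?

6

B has just one choice, so B = 3. Eliminate 3 elsewhere: H.
The 7 still-open variables together cover exactly {1, 2, 4, 6, 7, 8, 10} — 7 values for 7 variables — and 1 appears only in D's list, so D = 1.
The 6 still-open variables draw from only 6 values {2, 4, 6, 7, 8, 10}, so each is used; only H can be 6, hence H = 6.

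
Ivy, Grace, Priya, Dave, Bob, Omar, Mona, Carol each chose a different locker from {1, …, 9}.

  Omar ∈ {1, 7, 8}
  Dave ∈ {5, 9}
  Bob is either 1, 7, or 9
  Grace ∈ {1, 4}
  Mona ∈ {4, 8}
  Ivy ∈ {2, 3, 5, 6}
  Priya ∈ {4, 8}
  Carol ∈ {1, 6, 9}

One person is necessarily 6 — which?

Carol

Priya and Mona share exactly the 2 values {4, 8}; by pigeonhole those values go to them, so strike 4, 8 from Grace, Omar.
Grace's domain is down to {1}, so Grace = 1. Remove 1 from Bob, Omar, Carol.
Omar's domain is down to {7}, so Omar = 7. Strike 7 from Bob.
Bob's domain is down to {9}, so Bob = 9. Eliminate 9 elsewhere: Dave, Carol.
So 6 goes to Carol.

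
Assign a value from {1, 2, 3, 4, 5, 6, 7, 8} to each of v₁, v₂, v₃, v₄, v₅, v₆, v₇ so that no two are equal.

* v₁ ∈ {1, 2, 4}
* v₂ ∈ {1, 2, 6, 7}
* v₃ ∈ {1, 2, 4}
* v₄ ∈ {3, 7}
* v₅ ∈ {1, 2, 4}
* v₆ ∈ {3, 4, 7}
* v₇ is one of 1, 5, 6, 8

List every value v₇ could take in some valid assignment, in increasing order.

v₁, v₃, v₅ between them cover only {1, 2, 4} — a naked triple. Remove those values from v₂, v₆, v₇.
v₄ and v₆ share exactly the 2 values {3, 7}; by pigeonhole those values go to them, so strike 3, 7 from v₂.
v₂'s domain is down to {6}, so v₂ = 6. Eliminate 6 elsewhere: v₇.
No further eliminations apply; v₇ can still be any of 5, 8.

5, 8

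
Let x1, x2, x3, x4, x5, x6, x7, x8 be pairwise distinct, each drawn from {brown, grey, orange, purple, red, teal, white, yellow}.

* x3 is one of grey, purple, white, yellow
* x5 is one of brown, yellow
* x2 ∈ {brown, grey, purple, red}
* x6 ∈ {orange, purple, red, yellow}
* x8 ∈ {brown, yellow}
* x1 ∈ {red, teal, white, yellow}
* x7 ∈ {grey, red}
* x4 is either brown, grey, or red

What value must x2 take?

purple

The 8 variables draw from only 8 values {brown, grey, orange, purple, red, teal, white, yellow}, so each is used; only x6 can be orange, hence x6 = orange.
Among the 7 still-open variables, teal fits only x1 (and all 7 values in {brown, grey, purple, red, teal, white, yellow} must be used), so x1 = teal.
The 6 still-open variables together cover exactly {brown, grey, purple, red, white, yellow} — 6 values for 6 variables — and white appears only in x3's list, so x3 = white.
The 5 still-open variables draw from only 5 values {brown, grey, purple, red, yellow}, so each is used; only x2 can be purple, hence x2 = purple.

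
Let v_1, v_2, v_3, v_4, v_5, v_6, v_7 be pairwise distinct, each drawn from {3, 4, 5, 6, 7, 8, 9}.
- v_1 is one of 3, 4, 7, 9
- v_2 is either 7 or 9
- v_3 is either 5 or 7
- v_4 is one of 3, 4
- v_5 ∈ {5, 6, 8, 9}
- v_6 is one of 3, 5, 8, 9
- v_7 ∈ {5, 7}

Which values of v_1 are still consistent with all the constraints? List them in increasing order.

Among the 7 variables, 6 fits only v_5 (and all 7 values in {3, 4, 5, 6, 7, 8, 9} must be used), so v_5 = 6.
The 6 still-open variables together cover exactly {3, 4, 5, 7, 8, 9} — 6 values for 6 variables — and 8 appears only in v_6's list, so v_6 = 8.
The 2 variables v_3 and v_7 are confined to {5, 7}, which locks those values in; drop them from v_1, v_2.
v_2 has just one choice, so v_2 = 9. Eliminate 9 elsewhere: v_1.
No further eliminations apply; v_1 can still be any of 3, 4.

3, 4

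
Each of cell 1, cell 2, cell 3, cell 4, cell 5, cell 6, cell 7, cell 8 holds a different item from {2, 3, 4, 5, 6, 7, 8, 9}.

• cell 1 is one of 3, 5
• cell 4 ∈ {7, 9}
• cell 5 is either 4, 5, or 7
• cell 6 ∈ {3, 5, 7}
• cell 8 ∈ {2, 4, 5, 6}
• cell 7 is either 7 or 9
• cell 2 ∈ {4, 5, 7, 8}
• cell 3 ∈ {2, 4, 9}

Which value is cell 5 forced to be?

4

The 8 variables draw from only 8 values {2, 3, 4, 5, 6, 7, 8, 9}, so each is used; only cell 8 can be 6, hence cell 8 = 6.
Among the 7 still-open variables, 2 fits only cell 3 (and all 7 values in {2, 3, 4, 5, 7, 8, 9} must be used), so cell 3 = 2.
The 6 still-open variables draw from only 6 values {3, 4, 5, 7, 8, 9}, so each is used; only cell 2 can be 8, hence cell 2 = 8.
Among the 5 still-open variables, 4 fits only cell 5 (and all 5 values in {3, 4, 5, 7, 9} must be used), so cell 5 = 4.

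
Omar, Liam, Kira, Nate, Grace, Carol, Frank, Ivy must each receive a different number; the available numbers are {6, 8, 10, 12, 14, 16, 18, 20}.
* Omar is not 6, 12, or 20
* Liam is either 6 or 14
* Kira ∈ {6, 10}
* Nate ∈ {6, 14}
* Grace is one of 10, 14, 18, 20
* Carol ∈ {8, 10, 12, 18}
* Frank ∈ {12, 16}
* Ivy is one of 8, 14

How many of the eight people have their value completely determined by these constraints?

Among the 8 variables, 20 fits only Grace (and all 8 values in {6, 8, 10, 12, 14, 16, 18, 20} must be used), so Grace = 20.
Liam and Nate between them cover only {6, 14} — a naked pair. Remove those values from Omar, Kira, Ivy.
That leaves Kira = 10. Eliminate 10 elsewhere: Omar, Carol.
Ivy's domain is down to {8}, so Ivy = 8. So Omar, Carol can't be 8.
Determined: Kira=10, Grace=20, Ivy=8. The other people each still have more than one consistent value. That makes 3.

3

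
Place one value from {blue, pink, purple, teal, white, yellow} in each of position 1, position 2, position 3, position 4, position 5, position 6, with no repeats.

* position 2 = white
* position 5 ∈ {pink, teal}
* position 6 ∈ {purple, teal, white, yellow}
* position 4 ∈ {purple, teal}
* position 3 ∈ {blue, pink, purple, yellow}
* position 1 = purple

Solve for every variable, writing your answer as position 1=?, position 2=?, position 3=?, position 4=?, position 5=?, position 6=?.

position 1's domain is down to {purple}, so position 1 = purple. So position 3, position 4, position 6 can't be purple.
That leaves position 2 = white. Remove white from position 6.
position 4's domain is down to {teal}, so position 4 = teal. Eliminate teal elsewhere: position 5, position 6.
That leaves position 5 = pink. So position 3 can't be pink.
position 6 has just one choice, so position 6 = yellow. So position 3 can't be yellow.
position 3 must be blue (only option left).

position 1=purple, position 2=white, position 3=blue, position 4=teal, position 5=pink, position 6=yellow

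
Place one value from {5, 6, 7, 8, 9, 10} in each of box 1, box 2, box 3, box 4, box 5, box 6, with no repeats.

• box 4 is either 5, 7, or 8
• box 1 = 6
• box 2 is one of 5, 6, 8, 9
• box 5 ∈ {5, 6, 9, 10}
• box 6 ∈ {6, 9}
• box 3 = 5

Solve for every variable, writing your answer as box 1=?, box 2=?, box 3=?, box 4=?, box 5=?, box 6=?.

box 1 has just one choice, so box 1 = 6. So box 2, box 5, box 6 can't be 6.
box 3 must be 5 (only option left). Eliminate 5 elsewhere: box 2, box 4, box 5.
box 6 must be 9 (only option left). So box 2, box 5 can't be 9.
box 2 has just one choice, so box 2 = 8. Strike 8 from box 4.
That leaves box 4 = 7.
box 5 must be 10 (only option left).

box 1=6, box 2=8, box 3=5, box 4=7, box 5=10, box 6=9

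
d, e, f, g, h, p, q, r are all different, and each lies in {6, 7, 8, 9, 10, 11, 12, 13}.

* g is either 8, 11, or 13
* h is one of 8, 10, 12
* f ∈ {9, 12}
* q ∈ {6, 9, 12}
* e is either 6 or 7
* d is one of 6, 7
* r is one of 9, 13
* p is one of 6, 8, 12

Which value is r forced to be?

Among the 8 variables, 10 fits only h (and all 8 values in {6, 7, 8, 9, 10, 11, 12, 13} must be used), so h = 10.
The 7 still-open variables together cover exactly {6, 7, 8, 9, 11, 12, 13} — 7 values for 7 variables — and 11 appears only in g's list, so g = 11.
Among the 6 still-open variables, 8 fits only p (and all 6 values in {6, 7, 8, 9, 12, 13} must be used), so p = 8.
The 5 still-open variables together cover exactly {6, 7, 9, 12, 13} — 5 values for 5 variables — and 13 appears only in r's list, so r = 13.

13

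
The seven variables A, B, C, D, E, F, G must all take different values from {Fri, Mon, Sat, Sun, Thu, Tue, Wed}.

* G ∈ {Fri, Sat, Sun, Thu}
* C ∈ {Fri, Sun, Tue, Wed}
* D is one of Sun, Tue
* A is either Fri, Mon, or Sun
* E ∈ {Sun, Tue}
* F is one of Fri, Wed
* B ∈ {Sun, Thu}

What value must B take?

Thu

The 7 variables together cover exactly {Fri, Mon, Sat, Sun, Thu, Tue, Wed} — 7 values for 7 variables — and Mon appears only in A's list, so A = Mon.
The 6 still-open variables together cover exactly {Fri, Sat, Sun, Thu, Tue, Wed} — 6 values for 6 variables — and Sat appears only in G's list, so G = Sat.
Among the 5 still-open variables, Thu fits only B (and all 5 values in {Fri, Sun, Thu, Tue, Wed} must be used), so B = Thu.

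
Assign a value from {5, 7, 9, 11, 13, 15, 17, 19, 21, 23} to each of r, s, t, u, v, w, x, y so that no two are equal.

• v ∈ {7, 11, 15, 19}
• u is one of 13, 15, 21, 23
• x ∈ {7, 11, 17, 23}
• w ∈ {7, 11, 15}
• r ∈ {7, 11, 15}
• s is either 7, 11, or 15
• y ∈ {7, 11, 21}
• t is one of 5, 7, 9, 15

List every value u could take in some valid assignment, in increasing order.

r, s, w between them cover only {7, 11, 15} — a naked triple. Remove those values from t, u, v, x, y.
v must be 19 (only option left).
That leaves y = 21. Eliminate 21 elsewhere: u.
No further eliminations apply; u can still be any of 13, 23.

13, 23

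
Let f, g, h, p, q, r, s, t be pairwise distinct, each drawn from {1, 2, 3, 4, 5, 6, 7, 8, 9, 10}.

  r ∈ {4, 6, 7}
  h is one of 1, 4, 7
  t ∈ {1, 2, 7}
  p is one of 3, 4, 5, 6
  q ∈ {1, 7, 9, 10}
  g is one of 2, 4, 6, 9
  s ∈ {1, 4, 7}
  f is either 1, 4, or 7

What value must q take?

The 3 variables f, h, s are confined to {1, 4, 7}, which locks those values in; drop them from g, p, q, r, t.
r's domain is down to {6}, so r = 6. Strike 6 from g, p.
That leaves t = 2. Remove 2 from g.
g must be 9 (only option left). Remove 9 from q.
So q = 10.

10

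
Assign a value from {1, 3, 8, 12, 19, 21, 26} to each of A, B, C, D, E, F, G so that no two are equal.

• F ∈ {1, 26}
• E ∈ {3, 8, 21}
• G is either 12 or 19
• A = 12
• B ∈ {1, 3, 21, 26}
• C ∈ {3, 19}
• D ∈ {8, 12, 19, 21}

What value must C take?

A has just one choice, so A = 12. Eliminate 12 elsewhere: D, G.
G has just one choice, so G = 19. So C, D can't be 19.
So C = 3.

3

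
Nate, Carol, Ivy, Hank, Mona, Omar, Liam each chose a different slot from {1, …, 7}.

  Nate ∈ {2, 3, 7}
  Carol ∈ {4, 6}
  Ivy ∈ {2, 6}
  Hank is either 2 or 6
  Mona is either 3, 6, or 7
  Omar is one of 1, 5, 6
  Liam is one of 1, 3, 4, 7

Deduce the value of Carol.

4

The 7 variables together cover exactly {1, 2, 3, 4, 5, 6, 7} — 7 values for 7 variables — and 5 appears only in Omar's list, so Omar = 5.
The 6 still-open variables together cover exactly {1, 2, 3, 4, 6, 7} — 6 values for 6 variables — and 1 appears only in Liam's list, so Liam = 1.
The 5 still-open variables together cover exactly {2, 3, 4, 6, 7} — 5 values for 5 variables — and 4 appears only in Carol's list, so Carol = 4.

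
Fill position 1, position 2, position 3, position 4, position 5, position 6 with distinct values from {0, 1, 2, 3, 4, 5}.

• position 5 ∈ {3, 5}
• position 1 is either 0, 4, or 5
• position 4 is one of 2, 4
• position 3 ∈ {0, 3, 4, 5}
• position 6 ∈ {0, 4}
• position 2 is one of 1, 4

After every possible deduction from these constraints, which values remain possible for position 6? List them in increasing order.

0, 4

The 6 variables draw from only 6 values {0, 1, 2, 3, 4, 5}, so each is used; only position 2 can be 1, hence position 2 = 1.
The 5 still-open variables draw from only 5 values {0, 2, 3, 4, 5}, so each is used; only position 4 can be 2, hence position 4 = 2.
No further eliminations apply; position 6 can still be any of 0, 4.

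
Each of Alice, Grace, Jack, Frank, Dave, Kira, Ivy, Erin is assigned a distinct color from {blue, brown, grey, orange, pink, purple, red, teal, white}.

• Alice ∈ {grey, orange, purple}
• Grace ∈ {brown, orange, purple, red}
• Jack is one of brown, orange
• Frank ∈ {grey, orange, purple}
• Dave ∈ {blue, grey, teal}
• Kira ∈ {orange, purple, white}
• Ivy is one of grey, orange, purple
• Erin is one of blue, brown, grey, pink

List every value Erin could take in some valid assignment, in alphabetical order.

blue, pink

Alice, Frank, Ivy share exactly the 3 values {grey, orange, purple}; by pigeonhole those values go to them, so strike grey, orange, purple from Grace, Jack, Dave, Kira, Erin.
Jack's domain is down to {brown}, so Jack = brown. So Grace, Erin can't be brown.
Kira's domain is down to {white}, so Kira = white.
Grace must be red (only option left).
No further eliminations apply; Erin can still be any of blue, pink.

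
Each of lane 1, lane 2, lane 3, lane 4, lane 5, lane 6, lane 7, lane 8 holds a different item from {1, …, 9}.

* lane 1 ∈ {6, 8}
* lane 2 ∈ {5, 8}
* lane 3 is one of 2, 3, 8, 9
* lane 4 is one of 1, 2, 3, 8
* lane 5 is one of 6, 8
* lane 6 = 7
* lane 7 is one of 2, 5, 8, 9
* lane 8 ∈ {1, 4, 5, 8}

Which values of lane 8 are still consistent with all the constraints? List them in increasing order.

1, 4

lane 6 must be 7 (only option left).
lane 1 and lane 5 share exactly the 2 values {6, 8}; by pigeonhole those values go to them, so strike 6, 8 from lane 2, lane 3, lane 4, lane 7, lane 8.
lane 2 must be 5 (only option left). Eliminate 5 elsewhere: lane 7, lane 8.
No further eliminations apply; lane 8 can still be any of 1, 4.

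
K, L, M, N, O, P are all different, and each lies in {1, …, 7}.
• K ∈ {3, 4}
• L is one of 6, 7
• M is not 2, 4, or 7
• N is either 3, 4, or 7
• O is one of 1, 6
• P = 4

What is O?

1

P must be 4 (only option left). So K, N can't be 4.
K has just one choice, so K = 3. Strike 3 from M, N.
N must be 7 (only option left). Eliminate 7 elsewhere: L.
L must be 6 (only option left). Eliminate 6 elsewhere: M, O.
So O = 1.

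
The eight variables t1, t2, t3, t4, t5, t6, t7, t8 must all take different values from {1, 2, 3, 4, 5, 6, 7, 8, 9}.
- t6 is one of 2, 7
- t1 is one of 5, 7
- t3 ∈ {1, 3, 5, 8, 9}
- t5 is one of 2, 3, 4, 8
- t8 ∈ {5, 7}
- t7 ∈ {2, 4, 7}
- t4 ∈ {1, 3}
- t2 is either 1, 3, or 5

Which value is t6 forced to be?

Among the 8 variables, 9 fits only t3 (and all 8 values in {1, 2, 3, 4, 5, 7, 8, 9} must be used), so t3 = 9.
Among the 7 still-open variables, 8 fits only t5 (and all 7 values in {1, 2, 3, 4, 5, 7, 8} must be used), so t5 = 8.
Among the 6 still-open variables, 4 fits only t7 (and all 6 values in {1, 2, 3, 4, 5, 7} must be used), so t7 = 4.
The 5 still-open variables draw from only 5 values {1, 2, 3, 5, 7}, so each is used; only t6 can be 2, hence t6 = 2.

2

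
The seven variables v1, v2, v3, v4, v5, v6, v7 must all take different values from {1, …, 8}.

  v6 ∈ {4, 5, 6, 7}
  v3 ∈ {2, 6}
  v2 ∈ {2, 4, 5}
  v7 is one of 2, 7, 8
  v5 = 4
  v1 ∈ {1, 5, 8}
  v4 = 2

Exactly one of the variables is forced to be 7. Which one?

v6

v4's domain is down to {2}, so v4 = 2. Remove 2 from v2, v3, v7.
v5's domain is down to {4}, so v5 = 4. Strike 4 from v2, v6.
v2 has just one choice, so v2 = 5. So v1, v6 can't be 5.
v3's domain is down to {6}, so v3 = 6. So v6 can't be 6.
So 7 goes to v6.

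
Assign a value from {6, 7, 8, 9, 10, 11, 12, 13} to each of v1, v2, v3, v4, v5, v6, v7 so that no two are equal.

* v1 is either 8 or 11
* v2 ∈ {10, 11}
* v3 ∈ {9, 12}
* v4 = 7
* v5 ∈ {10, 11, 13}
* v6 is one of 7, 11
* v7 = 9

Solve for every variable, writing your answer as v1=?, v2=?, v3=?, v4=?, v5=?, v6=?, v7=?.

v4's domain is down to {7}, so v4 = 7. Eliminate 7 elsewhere: v6.
v6 has just one choice, so v6 = 11. So v1, v2, v5 can't be 11.
That leaves v7 = 9. Eliminate 9 elsewhere: v3.
That leaves v1 = 8.
v2 has just one choice, so v2 = 10. Remove 10 from v5.
v3 must be 12 (only option left).
That leaves v5 = 13.

v1=8, v2=10, v3=12, v4=7, v5=13, v6=11, v7=9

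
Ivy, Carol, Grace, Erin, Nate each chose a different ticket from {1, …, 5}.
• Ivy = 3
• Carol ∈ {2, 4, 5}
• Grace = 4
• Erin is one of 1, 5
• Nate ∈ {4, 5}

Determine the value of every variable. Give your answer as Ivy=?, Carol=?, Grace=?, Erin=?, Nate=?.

Ivy must be 3 (only option left).
That leaves Grace = 4. So Carol, Nate can't be 4.
Nate has just one choice, so Nate = 5. Strike 5 from Carol, Erin.
That leaves Carol = 2.
Erin has just one choice, so Erin = 1.

Ivy=3, Carol=2, Grace=4, Erin=1, Nate=5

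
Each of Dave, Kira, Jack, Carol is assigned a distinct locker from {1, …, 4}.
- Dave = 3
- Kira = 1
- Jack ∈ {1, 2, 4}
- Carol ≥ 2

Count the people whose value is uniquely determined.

Dave's domain is down to {3}, so Dave = 3. Strike 3 from Carol.
Kira must be 1 (only option left). Remove 1 from Jack.
Determined: Dave=3, Kira=1. The other people each still have more than one consistent value. That makes 2.

2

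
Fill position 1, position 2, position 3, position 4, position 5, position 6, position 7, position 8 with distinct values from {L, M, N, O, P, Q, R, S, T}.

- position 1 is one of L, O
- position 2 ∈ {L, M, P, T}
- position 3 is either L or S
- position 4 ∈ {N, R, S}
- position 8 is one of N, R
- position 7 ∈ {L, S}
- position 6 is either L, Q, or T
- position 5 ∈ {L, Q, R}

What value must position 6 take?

position 3 and position 7 between them cover only {L, S} — a naked pair. Remove those values from position 1, position 2, position 4, position 5, position 6.
position 1's domain is down to {O}, so position 1 = O.
position 4 and position 8 between them cover only {N, R} — a naked pair. Remove those values from position 5.
That leaves position 5 = Q. Remove Q from position 6.
So position 6 = T.

T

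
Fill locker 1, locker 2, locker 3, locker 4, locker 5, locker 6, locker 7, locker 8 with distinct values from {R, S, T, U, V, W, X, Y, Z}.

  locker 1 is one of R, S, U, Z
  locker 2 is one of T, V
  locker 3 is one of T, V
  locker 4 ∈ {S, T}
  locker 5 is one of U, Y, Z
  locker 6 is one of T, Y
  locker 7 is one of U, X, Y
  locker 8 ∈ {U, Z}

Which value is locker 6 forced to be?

The 8 variables together cover exactly {R, S, T, U, V, X, Y, Z} — 8 values for 8 variables — and R appears only in locker 1's list, so locker 1 = R.
The 7 still-open variables draw from only 7 values {S, T, U, V, X, Y, Z}, so each is used; only locker 4 can be S, hence locker 4 = S.
The 6 still-open variables together cover exactly {T, U, V, X, Y, Z} — 6 values for 6 variables — and X appears only in locker 7's list, so locker 7 = X.
locker 2 and locker 3 share exactly the 2 values {T, V}; by pigeonhole those values go to them, so strike T, V from locker 6.
So locker 6 = Y.

Y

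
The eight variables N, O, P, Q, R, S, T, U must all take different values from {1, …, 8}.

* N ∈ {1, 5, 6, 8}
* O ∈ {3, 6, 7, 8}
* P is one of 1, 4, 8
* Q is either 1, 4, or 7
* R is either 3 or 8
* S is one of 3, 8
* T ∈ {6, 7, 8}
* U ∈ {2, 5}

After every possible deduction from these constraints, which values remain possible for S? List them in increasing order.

3, 8

The 8 variables draw from only 8 values {1, 2, 3, 4, 5, 6, 7, 8}, so each is used; only U can be 2, hence U = 2.
Among the 7 still-open variables, 5 fits only N (and all 7 values in {1, 3, 4, 5, 6, 7, 8} must be used), so N = 5.
The 2 variables R and S are confined to {3, 8}, which locks those values in; drop them from O, P, T.
O and T between them cover only {6, 7} — a naked pair. Remove those values from Q.
No further eliminations apply; S can still be any of 3, 8.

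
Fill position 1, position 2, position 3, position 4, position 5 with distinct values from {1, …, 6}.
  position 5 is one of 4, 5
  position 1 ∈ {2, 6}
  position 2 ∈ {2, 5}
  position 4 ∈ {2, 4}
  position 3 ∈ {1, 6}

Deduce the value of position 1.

Among the 5 variables, 1 fits only position 3 (and all 5 values in {1, 2, 4, 5, 6} must be used), so position 3 = 1.
The 4 still-open variables draw from only 4 values {2, 4, 5, 6}, so each is used; only position 1 can be 6, hence position 1 = 6.

6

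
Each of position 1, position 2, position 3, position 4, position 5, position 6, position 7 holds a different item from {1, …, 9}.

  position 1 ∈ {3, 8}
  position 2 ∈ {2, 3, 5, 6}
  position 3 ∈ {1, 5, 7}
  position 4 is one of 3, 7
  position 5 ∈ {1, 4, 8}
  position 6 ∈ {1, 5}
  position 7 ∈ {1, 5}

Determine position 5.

position 6 and position 7 share exactly the 2 values {1, 5}; by pigeonhole those values go to them, so strike 1, 5 from position 2, position 3, position 5.
That leaves position 3 = 7. Remove 7 from position 4.
That leaves position 4 = 3. So position 1, position 2 can't be 3.
position 1's domain is down to {8}, so position 1 = 8. Strike 8 from position 5.
So position 5 = 4.

4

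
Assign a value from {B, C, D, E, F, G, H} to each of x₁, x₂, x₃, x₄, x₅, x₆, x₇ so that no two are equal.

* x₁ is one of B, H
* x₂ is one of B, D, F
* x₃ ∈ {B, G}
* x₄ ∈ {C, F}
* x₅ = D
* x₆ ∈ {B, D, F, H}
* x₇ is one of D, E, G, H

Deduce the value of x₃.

x₅ must be D (only option left). Remove D from x₂, x₆, x₇.
The 6 still-open variables together cover exactly {B, C, E, F, G, H} — 6 values for 6 variables — and C appears only in x₄'s list, so x₄ = C.
The 5 still-open variables draw from only 5 values {B, E, F, G, H}, so each is used; only x₇ can be E, hence x₇ = E.
The 4 still-open variables together cover exactly {B, F, G, H} — 4 values for 4 variables — and G appears only in x₃'s list, so x₃ = G.

G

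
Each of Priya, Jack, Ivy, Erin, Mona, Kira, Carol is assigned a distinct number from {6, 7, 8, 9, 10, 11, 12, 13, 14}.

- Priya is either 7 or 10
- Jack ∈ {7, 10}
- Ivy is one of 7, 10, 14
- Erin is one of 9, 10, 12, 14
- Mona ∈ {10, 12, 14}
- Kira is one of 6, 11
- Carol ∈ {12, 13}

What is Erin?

9

Priya and Jack between them cover only {7, 10} — a naked pair. Remove those values from Ivy, Erin, Mona.
That leaves Ivy = 14. Strike 14 from Erin, Mona.
Mona must be 12 (only option left). Strike 12 from Erin, Carol.
So Erin = 9.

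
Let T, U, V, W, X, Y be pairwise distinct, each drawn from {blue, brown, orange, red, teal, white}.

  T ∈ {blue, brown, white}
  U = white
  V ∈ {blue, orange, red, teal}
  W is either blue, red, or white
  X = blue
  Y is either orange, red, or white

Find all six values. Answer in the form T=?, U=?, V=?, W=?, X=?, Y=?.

T=brown, U=white, V=teal, W=red, X=blue, Y=orange

U has just one choice, so U = white. So T, W, Y can't be white.
X's domain is down to {blue}, so X = blue. Eliminate blue elsewhere: T, V, W.
T must be brown (only option left).
W has just one choice, so W = red. Remove red from V, Y.
Y's domain is down to {orange}, so Y = orange. Strike orange from V.
That leaves V = teal.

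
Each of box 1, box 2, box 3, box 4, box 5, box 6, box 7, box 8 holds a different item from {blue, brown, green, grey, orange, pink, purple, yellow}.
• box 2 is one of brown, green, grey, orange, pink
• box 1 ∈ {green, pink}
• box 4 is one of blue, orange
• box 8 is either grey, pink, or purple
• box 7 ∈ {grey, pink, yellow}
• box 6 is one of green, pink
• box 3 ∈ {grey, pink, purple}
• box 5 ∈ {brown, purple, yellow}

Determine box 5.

brown

The 8 variables together cover exactly {blue, brown, green, grey, orange, pink, purple, yellow} — 8 values for 8 variables — and blue appears only in box 4's list, so box 4 = blue.
The 7 still-open variables together cover exactly {brown, green, grey, orange, pink, purple, yellow} — 7 values for 7 variables — and orange appears only in box 2's list, so box 2 = orange.
The 6 still-open variables together cover exactly {brown, green, grey, pink, purple, yellow} — 6 values for 6 variables — and brown appears only in box 5's list, so box 5 = brown.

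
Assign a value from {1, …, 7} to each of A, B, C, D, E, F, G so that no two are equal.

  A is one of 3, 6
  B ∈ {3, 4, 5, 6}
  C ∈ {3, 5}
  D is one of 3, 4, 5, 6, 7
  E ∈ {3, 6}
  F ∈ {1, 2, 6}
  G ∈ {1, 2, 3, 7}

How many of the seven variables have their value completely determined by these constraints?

3

The 2 variables A and E are confined to {3, 6}, which locks those values in; drop them from B, C, D, F, G.
C's domain is down to {5}, so C = 5. Eliminate 5 elsewhere: B, D.
B must be 4 (only option left). So D can't be 4.
D must be 7 (only option left). Strike 7 from G.
Determined: B=4, C=5, D=7. The other variables each still have more than one consistent value. That makes 3.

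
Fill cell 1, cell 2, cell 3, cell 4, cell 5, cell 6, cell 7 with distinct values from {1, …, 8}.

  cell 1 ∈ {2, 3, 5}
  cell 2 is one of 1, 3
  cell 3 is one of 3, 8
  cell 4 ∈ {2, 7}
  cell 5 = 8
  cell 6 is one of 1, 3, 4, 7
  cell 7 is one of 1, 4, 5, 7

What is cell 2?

cell 5 must be 8 (only option left). Eliminate 8 elsewhere: cell 3.
cell 3's domain is down to {3}, so cell 3 = 3. Eliminate 3 elsewhere: cell 1, cell 2, cell 6.
So cell 2 = 1.

1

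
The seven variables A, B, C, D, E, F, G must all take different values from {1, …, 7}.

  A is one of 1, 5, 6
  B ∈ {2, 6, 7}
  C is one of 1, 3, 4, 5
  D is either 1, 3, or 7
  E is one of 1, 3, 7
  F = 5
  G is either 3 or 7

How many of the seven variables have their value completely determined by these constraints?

F's domain is down to {5}, so F = 5. Eliminate 5 elsewhere: A, C.
The 6 still-open variables together cover exactly {1, 2, 3, 4, 6, 7} — 6 values for 6 variables — and 2 appears only in B's list, so B = 2.
The 5 still-open variables together cover exactly {1, 3, 4, 6, 7} — 5 values for 5 variables — and 4 appears only in C's list, so C = 4.
Among the 4 still-open variables, 6 fits only A (and all 4 values in {1, 3, 6, 7} must be used), so A = 6.
Determined: A=6, B=2, C=4, F=5. The other variables each still have more than one consistent value. That makes 4.

4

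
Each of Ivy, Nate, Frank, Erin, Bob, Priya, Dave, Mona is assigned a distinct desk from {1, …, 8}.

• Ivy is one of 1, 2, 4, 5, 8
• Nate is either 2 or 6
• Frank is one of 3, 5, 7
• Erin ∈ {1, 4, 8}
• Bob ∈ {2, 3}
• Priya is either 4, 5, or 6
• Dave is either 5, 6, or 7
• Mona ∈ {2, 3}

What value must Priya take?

Bob and Mona share exactly the 2 values {2, 3}; by pigeonhole those values go to them, so strike 2, 3 from Ivy, Nate, Frank.
That leaves Nate = 6. Remove 6 from Priya, Dave.
Frank and Dave between them cover only {5, 7} — a naked pair. Remove those values from Ivy, Priya.
So Priya = 4.

4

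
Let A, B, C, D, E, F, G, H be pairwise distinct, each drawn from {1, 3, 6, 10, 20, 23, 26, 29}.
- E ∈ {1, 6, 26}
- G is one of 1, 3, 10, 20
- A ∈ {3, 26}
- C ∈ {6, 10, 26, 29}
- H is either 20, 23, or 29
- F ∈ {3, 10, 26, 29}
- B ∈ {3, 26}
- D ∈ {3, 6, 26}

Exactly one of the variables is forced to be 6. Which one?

The 8 variables together cover exactly {1, 3, 6, 10, 20, 23, 26, 29} — 8 values for 8 variables — and 23 appears only in H's list, so H = 23.
The 7 still-open variables draw from only 7 values {1, 3, 6, 10, 20, 26, 29}, so each is used; only G can be 20, hence G = 20.
The 6 still-open variables together cover exactly {1, 3, 6, 10, 26, 29} — 6 values for 6 variables — and 1 appears only in E's list, so E = 1.
The 2 variables A and B are confined to {3, 26}, which locks those values in; drop them from C, D, F.
So 6 goes to D.

D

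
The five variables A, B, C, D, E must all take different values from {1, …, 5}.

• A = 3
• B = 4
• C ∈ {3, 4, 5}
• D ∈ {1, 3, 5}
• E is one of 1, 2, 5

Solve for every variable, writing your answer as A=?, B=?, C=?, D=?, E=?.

A's domain is down to {3}, so A = 3. Strike 3 from C, D.
B's domain is down to {4}, so B = 4. Eliminate 4 elsewhere: C.
That leaves C = 5. Remove 5 from D, E.
D has just one choice, so D = 1. Remove 1 from E.
E's domain is down to {2}, so E = 2.

A=3, B=4, C=5, D=1, E=2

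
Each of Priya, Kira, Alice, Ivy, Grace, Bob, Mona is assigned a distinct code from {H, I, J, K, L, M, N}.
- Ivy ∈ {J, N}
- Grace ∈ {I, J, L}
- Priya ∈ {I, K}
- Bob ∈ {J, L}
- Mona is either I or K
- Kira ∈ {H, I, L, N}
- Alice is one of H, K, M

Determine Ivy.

Among the 7 variables, M fits only Alice (and all 7 values in {H, I, J, K, L, M, N} must be used), so Alice = M.
The 6 still-open variables draw from only 6 values {H, I, J, K, L, N}, so each is used; only Kira can be H, hence Kira = H.
The 5 still-open variables draw from only 5 values {I, J, K, L, N}, so each is used; only Ivy can be N, hence Ivy = N.

N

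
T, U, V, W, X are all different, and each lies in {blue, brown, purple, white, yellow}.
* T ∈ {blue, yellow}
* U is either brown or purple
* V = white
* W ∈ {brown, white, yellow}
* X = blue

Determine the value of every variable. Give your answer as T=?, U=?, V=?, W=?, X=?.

V has just one choice, so V = white. Strike white from W.
X must be blue (only option left). Eliminate blue elsewhere: T.
T has just one choice, so T = yellow. Strike yellow from W.
W must be brown (only option left). Eliminate brown elsewhere: U.
That leaves U = purple.

T=yellow, U=purple, V=white, W=brown, X=blue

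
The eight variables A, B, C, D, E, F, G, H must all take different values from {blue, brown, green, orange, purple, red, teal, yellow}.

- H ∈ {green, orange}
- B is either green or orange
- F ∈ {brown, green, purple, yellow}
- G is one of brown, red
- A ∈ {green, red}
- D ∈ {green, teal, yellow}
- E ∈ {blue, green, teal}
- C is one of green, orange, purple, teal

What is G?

brown

Among the 8 variables, blue fits only E (and all 8 values in {blue, brown, green, orange, purple, red, teal, yellow} must be used), so E = blue.
B and H share exactly the 2 values {green, orange}; by pigeonhole those values go to them, so strike green, orange from A, C, D, F.
A has just one choice, so A = red. Remove red from G.
So G = brown.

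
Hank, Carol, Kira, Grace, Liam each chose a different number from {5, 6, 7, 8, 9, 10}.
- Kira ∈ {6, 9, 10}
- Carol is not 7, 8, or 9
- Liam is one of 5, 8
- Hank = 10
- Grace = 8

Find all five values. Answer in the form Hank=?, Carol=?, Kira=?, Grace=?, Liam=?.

Hank must be 10 (only option left). Remove 10 from Carol, Kira.
Grace has just one choice, so Grace = 8. Eliminate 8 elsewhere: Liam.
Liam has just one choice, so Liam = 5. So Carol can't be 5.
Carol has just one choice, so Carol = 6. Remove 6 from Kira.
Kira must be 9 (only option left).

Hank=10, Carol=6, Kira=9, Grace=8, Liam=5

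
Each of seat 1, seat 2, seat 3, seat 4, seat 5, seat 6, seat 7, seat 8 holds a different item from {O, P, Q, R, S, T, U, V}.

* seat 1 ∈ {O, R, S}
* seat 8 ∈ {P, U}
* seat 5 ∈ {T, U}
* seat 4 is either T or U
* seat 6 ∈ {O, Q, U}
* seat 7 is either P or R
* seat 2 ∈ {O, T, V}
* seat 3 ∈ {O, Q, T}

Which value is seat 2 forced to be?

V

The 8 variables together cover exactly {O, P, Q, R, S, T, U, V} — 8 values for 8 variables — and S appears only in seat 1's list, so seat 1 = S.
The 7 still-open variables draw from only 7 values {O, P, Q, R, T, U, V}, so each is used; only seat 7 can be R, hence seat 7 = R.
The 6 still-open variables draw from only 6 values {O, P, Q, T, U, V}, so each is used; only seat 8 can be P, hence seat 8 = P.
The 5 still-open variables draw from only 5 values {O, Q, T, U, V}, so each is used; only seat 2 can be V, hence seat 2 = V.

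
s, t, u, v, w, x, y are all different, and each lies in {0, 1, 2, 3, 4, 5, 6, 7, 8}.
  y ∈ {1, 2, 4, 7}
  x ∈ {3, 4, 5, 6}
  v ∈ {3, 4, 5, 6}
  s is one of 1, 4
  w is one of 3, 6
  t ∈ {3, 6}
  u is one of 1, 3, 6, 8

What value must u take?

t and w between them cover only {3, 6} — a naked pair. Remove those values from u, v, x.
v and x share exactly the 2 values {4, 5}; by pigeonhole those values go to them, so strike 4, 5 from s, y.
s has just one choice, so s = 1. Strike 1 from u, y.
So u = 8.

8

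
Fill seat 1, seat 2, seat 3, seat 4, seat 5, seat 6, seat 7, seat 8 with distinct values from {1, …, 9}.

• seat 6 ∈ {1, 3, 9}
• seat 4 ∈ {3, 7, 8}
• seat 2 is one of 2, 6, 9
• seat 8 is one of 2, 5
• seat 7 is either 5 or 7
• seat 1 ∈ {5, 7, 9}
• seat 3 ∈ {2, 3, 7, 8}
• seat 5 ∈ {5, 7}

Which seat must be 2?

The 8 variables draw from only 8 values {1, 2, 3, 5, 6, 7, 8, 9}, so each is used; only seat 6 can be 1, hence seat 6 = 1.
The 7 still-open variables together cover exactly {2, 3, 5, 6, 7, 8, 9} — 7 values for 7 variables — and 6 appears only in seat 2's list, so seat 2 = 6.
The 6 still-open variables draw from only 6 values {2, 3, 5, 7, 8, 9}, so each is used; only seat 1 can be 9, hence seat 1 = 9.
seat 5 and seat 7 between them cover only {5, 7} — a naked pair. Remove those values from seat 3, seat 4, seat 8.
So 2 goes to seat 8.

seat 8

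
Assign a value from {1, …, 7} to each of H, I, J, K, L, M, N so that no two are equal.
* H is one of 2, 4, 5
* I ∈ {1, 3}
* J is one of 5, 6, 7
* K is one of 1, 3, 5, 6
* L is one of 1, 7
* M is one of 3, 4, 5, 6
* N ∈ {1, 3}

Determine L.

7

The 7 variables together cover exactly {1, 2, 3, 4, 5, 6, 7} — 7 values for 7 variables — and 2 appears only in H's list, so H = 2.
Among the 6 still-open variables, 4 fits only M (and all 6 values in {1, 3, 4, 5, 6, 7} must be used), so M = 4.
I and N between them cover only {1, 3} — a naked pair. Remove those values from K, L.
So L = 7.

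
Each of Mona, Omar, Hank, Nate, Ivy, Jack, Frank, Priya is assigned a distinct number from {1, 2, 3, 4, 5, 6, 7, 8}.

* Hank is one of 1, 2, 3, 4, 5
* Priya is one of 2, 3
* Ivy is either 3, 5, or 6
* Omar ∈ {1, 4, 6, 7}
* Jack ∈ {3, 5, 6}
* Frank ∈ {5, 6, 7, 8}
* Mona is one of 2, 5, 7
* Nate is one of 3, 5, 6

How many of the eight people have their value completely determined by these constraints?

3

The 8 variables draw from only 8 values {1, 2, 3, 4, 5, 6, 7, 8}, so each is used; only Frank can be 8, hence Frank = 8.
The 3 variables Nate, Ivy, Jack are confined to {3, 5, 6}, which locks those values in; drop them from Mona, Omar, Hank, Priya.
Priya has just one choice, so Priya = 2. Eliminate 2 elsewhere: Mona, Hank.
Mona has just one choice, so Mona = 7. Remove 7 from Omar.
Determined: Mona=7, Frank=8, Priya=2. The other people each still have more than one consistent value. That makes 3.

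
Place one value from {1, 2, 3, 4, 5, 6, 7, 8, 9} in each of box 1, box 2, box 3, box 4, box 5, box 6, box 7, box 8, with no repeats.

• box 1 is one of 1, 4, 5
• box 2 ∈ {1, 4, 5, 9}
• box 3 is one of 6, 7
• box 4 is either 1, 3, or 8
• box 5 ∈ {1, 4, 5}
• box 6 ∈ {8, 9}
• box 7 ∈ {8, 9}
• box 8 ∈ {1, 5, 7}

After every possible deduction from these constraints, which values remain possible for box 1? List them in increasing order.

The 8 variables together cover exactly {1, 3, 4, 5, 6, 7, 8, 9} — 8 values for 8 variables — and 3 appears only in box 4's list, so box 4 = 3.
Among the 7 still-open variables, 6 fits only box 3 (and all 7 values in {1, 4, 5, 6, 7, 8, 9} must be used), so box 3 = 6.
Among the 6 still-open variables, 7 fits only box 8 (and all 6 values in {1, 4, 5, 7, 8, 9} must be used), so box 8 = 7.
box 6 and box 7 share exactly the 2 values {8, 9}; by pigeonhole those values go to them, so strike 8, 9 from box 2.
No further eliminations apply; box 1 can still be any of 1, 4, 5.

1, 4, 5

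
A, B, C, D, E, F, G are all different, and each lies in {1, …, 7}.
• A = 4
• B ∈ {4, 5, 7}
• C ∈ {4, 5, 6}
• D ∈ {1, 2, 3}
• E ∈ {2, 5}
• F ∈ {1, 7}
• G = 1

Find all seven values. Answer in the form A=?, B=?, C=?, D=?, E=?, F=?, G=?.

A=4, B=5, C=6, D=3, E=2, F=7, G=1

A must be 4 (only option left). So B, C can't be 4.
G must be 1 (only option left). Eliminate 1 elsewhere: D, F.
F's domain is down to {7}, so F = 7. Remove 7 from B.
That leaves B = 5. Eliminate 5 elsewhere: C, E.
That leaves C = 6.
E must be 2 (only option left). Strike 2 from D.
D must be 3 (only option left).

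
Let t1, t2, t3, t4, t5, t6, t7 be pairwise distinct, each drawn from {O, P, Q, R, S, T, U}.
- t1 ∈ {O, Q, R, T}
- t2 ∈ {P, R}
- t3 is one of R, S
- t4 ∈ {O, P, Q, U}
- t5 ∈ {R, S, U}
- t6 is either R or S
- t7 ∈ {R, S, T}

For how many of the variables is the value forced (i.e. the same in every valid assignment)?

3

The 2 variables t3 and t6 are confined to {R, S}, which locks those values in; drop them from t1, t2, t5, t7.
t2's domain is down to {P}, so t2 = P. Eliminate P elsewhere: t4.
t5 has just one choice, so t5 = U. Remove U from t4.
That leaves t7 = T. Eliminate T elsewhere: t1.
Determined: t2=P, t5=U, t7=T. The other variables each still have more than one consistent value. That makes 3.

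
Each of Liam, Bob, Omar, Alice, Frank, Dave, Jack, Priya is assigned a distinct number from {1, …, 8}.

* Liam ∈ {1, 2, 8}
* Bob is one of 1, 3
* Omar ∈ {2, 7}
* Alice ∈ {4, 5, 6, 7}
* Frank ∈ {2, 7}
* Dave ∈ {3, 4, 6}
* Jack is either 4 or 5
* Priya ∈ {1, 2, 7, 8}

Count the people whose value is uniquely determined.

Omar and Frank between them cover only {2, 7} — a naked pair. Remove those values from Liam, Alice, Priya.
The 2 variables Liam and Priya are confined to {1, 8}, which locks those values in; drop them from Bob.
Bob has just one choice, so Bob = 3. Remove 3 from Dave.
Determined: Bob=3. The other people each still have more than one consistent value. That makes 1.

1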